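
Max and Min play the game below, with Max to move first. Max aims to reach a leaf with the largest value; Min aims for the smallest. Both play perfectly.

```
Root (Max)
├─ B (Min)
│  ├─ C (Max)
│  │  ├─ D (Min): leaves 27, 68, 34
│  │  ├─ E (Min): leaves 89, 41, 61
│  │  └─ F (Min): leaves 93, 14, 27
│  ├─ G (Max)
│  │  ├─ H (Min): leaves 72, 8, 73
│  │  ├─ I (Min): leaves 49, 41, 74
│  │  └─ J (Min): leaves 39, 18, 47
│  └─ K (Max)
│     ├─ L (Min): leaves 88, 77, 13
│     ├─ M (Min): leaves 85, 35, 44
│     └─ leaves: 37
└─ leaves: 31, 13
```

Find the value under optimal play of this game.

37

D (Min): min(27, 68, 34) = 27
E (Min): min(89, 41, 61) = 41
F (Min): min(93, 14, 27) = 14
C (Max): max(27, 41, 14) = 41
H (Min): min(72, 8, 73) = 8
I (Min): min(49, 41, 74) = 41
J (Min): min(39, 18, 47) = 18
G (Max): max(8, 41, 18) = 41
L (Min): min(88, 77, 13) = 13
M (Min): min(85, 35, 44) = 35
K (Max): max(13, 35, 37) = 37
B (Min): min(41, 41, 37) = 37
Root (Max): max(37, 31, 13) = 37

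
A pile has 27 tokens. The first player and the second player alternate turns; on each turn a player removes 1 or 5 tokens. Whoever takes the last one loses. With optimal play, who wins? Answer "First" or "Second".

Second

Positions where the player to move wins (W) vs loses (L):
i:   0  1  2  3  4  5  6  7  8  9 10 11 12 13 14 15 16 17 18 19 20 21 22 23 24 25 26 27
     W  L  W  L  W  L  W  L  W  L  W  L  W  L  W  L  W  L  W  L  W  L  W  L  W  L  W  L
Position 27 is L, so the second player wins.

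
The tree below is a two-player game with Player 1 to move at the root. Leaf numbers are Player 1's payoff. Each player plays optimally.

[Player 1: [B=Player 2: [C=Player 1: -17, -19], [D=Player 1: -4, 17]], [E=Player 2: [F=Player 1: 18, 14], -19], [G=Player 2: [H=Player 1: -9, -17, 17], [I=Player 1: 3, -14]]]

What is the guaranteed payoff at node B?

C: max(-17, -19) = -17
D: max(-4, 17) = 17
B: min(-17, 17) = -17

-17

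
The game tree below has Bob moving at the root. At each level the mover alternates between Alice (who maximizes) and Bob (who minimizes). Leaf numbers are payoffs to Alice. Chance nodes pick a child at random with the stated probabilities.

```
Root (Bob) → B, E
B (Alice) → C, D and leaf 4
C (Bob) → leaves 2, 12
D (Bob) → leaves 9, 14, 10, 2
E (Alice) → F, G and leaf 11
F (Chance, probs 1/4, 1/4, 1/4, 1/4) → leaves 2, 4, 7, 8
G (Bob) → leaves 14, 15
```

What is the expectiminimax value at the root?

C (Bob): min(2, 12) = 2
D (Bob): min(9, 14, 10, 2) = 2
B (Alice): max(2, 2, 4) = 4
F (Chance): 1/4·2 + 1/4·4 + 1/4·7 + 1/4·8 = 5.25
G (Bob): min(14, 15) = 14
E (Alice): max(5.25, 14, 11) = 14
Root (Bob): min(4, 14) = 4

4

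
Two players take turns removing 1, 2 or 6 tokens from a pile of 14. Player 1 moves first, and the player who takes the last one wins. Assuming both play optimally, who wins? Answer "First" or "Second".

W/L table (W = player to move can force a win):
i:   0  1  2  3  4  5  6  7  8  9 10 11 12 13 14
     L  W  W  L  W  W  W  L  W  W  L  W  W  W  L
Position 14 is L, so the second player wins.

Second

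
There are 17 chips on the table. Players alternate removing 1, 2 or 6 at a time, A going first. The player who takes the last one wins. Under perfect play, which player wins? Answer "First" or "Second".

Second

W/L table (W = player to move can force a win):
i:   0  1  2  3  4  5  6  7  8  9 10 11 12 13 14 15 16 17
     L  W  W  L  W  W  W  L  W  W  L  W  W  W  L  W  W  L
Position 17 is L, so the second player wins.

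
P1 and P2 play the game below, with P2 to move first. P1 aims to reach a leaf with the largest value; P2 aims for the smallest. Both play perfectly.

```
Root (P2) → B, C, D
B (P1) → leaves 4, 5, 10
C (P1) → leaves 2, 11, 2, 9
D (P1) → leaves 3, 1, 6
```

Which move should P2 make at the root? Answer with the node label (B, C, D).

D

B (P1): max(4, 5, 10) = 10
C (P1): max(2, 11, 2, 9) = 11
D (P1): max(3, 1, 6) = 6
Root (P2): min(10, 11, 6) = 6
P2 picks the child with the lowest value: D (value 6).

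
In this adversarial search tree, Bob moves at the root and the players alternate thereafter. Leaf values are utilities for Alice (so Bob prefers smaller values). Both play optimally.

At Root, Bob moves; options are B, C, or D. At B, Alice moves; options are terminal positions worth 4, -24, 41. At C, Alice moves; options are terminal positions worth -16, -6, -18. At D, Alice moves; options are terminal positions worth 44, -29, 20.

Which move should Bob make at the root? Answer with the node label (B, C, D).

C

B (Alice): max(4, -24, 41) = 41
C (Alice): max(-16, -6, -18) = -6
D (Alice): max(44, -29, 20) = 44
Root (Bob): min(41, -6, 44) = -6
Bob picks the child with the lowest value: C (value -6).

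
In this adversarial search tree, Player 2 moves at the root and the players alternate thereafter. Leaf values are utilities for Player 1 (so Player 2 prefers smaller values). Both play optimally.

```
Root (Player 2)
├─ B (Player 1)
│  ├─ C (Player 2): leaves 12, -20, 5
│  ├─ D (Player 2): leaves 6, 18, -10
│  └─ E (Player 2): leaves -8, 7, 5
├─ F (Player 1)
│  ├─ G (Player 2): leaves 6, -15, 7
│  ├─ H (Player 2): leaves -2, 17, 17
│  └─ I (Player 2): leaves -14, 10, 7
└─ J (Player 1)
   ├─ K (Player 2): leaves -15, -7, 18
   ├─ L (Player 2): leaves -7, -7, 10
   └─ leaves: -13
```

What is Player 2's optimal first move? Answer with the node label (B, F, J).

B

C (Player 2): min(12, -20, 5) = -20
D (Player 2): min(6, 18, -10) = -10
E (Player 2): min(-8, 7, 5) = -8
B (Player 1): max(-20, -10, -8) = -8
G (Player 2): min(6, -15, 7) = -15
H (Player 2): min(-2, 17, 17) = -2
I (Player 2): min(-14, 10, 7) = -14
F (Player 1): max(-15, -2, -14) = -2
K (Player 2): min(-15, -7, 18) = -15
L (Player 2): min(-7, -7, 10) = -7
J (Player 1): max(-15, -7, -13) = -7
Root (Player 2): min(-8, -2, -7) = -8
Player 2 picks the child with the lowest value: B (value -8).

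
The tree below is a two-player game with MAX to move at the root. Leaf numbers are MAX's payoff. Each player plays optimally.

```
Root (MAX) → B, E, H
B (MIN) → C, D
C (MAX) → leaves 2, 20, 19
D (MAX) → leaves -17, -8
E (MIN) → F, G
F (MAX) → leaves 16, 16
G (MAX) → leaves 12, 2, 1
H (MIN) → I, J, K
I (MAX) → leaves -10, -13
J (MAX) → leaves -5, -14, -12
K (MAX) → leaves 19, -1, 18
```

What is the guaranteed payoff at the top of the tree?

12

C (MAX): max(2, 20, 19) = 20
D (MAX): max(-17, -8) = -8
B (MIN): min(20, -8) = -8
F (MAX): max(16, 16) = 16
G (MAX): max(12, 2, 1) = 12
E (MIN): min(16, 12) = 12
I (MAX): max(-10, -13) = -10
J (MAX): max(-5, -14, -12) = -5
K (MAX): max(19, -1, 18) = 19
H (MIN): min(-10, -5, 19) = -10
Root (MAX): max(-8, 12, -10) = 12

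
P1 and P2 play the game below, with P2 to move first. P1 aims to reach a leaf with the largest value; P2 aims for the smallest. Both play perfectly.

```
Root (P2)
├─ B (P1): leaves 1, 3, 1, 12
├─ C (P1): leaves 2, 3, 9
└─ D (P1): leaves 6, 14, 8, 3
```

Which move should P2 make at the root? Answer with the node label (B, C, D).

B (P1): max(1, 3, 1, 12) = 12
C (P1): max(2, 3, 9) = 9
D (P1): max(6, 14, 8, 3) = 14
Root (P2): min(12, 9, 14) = 9
P2 picks the child with the lowest value: C (value 9).

C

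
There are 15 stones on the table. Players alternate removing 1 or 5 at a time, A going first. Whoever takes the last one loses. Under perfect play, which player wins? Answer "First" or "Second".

Second

Mark each pile size as W (mover wins) or L (mover loses):
i:   0  1  2  3  4  5  6  7  8  9 10 11 12 13 14 15
     W  L  W  L  W  L  W  L  W  L  W  L  W  L  W  L
Position 15 is L, so the second player wins.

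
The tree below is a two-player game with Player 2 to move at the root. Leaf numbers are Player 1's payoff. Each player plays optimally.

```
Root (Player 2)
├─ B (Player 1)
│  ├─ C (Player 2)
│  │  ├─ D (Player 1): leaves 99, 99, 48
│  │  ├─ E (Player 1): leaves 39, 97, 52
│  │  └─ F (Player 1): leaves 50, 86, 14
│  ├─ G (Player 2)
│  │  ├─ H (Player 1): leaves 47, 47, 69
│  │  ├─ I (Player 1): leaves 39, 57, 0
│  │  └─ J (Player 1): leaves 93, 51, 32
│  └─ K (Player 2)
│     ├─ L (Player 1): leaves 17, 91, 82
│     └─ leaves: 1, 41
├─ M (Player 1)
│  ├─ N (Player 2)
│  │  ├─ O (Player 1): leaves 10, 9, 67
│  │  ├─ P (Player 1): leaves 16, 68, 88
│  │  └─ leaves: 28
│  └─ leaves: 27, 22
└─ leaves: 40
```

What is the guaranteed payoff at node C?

86

D: max(99, 99, 48) = 99
E: max(39, 97, 52) = 97
F: max(50, 86, 14) = 86
C: min(99, 97, 86) = 86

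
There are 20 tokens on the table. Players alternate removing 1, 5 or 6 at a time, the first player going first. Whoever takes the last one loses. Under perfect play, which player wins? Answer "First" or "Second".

Positions where the player to move wins (W) vs loses (L):
i:   0  1  2  3  4  5  6  7  8  9 10 11 12 13 14 15 16 17 18 19 20
     W  L  W  L  W  L  W  W  W  W  W  W  L  W  L  W  L  W  W  W  W
Position 20 is W, so the first player wins.

First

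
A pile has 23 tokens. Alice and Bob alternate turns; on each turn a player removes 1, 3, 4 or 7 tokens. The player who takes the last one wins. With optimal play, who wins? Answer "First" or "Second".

First

i:   0  1  2  3  4  5  6  7  8  9 10 11 12 13 14 15 16 17 18 19 20 21 22 23
     L  W  L  W  W  W  W  W  L  W  L  W  W  W  W  W  L  W  L  W  W  W  W  W
Position 23 is W, so the first player wins.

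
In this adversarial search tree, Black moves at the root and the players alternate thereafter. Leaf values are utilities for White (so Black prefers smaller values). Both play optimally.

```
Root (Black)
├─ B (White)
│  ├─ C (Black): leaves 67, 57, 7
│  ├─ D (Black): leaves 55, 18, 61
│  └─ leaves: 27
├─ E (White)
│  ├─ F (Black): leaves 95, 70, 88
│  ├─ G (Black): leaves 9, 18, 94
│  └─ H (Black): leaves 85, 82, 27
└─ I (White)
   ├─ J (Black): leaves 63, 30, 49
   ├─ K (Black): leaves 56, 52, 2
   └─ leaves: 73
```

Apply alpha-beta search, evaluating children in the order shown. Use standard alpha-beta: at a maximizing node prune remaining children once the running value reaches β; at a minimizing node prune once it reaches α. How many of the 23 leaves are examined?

C [α=-∞,β=+∞]: v=7
D [α=7,β=+∞]: v=18
B [α=-∞,β=+∞]: v=27
F [α=-∞,β=27]: v=70
E [α=-∞,β=27]: v=70 after child 1 ≥ β → β-cutoff, skip 2
J [α=-∞,β=27]: v=30
I [α=-∞,β=27]: v=30 after child 1 ≥ β → β-cutoff, skip 2
Root [α=-∞,β=+∞]: v=27
Leaves evaluated: 13 of 23.

13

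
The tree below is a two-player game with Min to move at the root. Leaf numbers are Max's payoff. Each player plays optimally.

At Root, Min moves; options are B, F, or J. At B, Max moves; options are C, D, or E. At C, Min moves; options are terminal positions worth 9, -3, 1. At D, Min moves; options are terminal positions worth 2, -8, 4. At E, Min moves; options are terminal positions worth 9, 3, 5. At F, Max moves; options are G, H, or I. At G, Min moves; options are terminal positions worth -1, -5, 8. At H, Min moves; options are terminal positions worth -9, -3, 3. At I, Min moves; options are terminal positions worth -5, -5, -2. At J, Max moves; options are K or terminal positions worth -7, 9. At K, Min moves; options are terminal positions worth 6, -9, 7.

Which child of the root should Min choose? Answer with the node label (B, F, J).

F

C (Min): min(9, -3, 1) = -3
D (Min): min(2, -8, 4) = -8
E (Min): min(9, 3, 5) = 3
B (Max): max(-3, -8, 3) = 3
G (Min): min(-1, -5, 8) = -5
H (Min): min(-9, -3, 3) = -9
I (Min): min(-5, -5, -2) = -5
F (Max): max(-5, -9, -5) = -5
K (Min): min(6, -9, 7) = -9
J (Max): max(-9, -7, 9) = 9
Root (Min): min(3, -5, 9) = -5
Min picks the child with the lowest value: F (value -5).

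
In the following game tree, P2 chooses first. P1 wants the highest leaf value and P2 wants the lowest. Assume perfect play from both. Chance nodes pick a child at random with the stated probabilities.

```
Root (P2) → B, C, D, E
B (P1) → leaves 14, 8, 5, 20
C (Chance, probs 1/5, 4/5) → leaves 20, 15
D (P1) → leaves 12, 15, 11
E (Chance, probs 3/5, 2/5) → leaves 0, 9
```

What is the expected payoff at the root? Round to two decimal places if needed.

B (P1): max(14, 8, 5, 20) = 20
C (Chance): 1/5·20 + 4/5·15 = 16
D (P1): max(12, 15, 11) = 15
E (Chance): 3/5·0 + 2/5·9 = 3.6
Root (P2): min(20, 16, 15, 3.6) = 3.6

3.6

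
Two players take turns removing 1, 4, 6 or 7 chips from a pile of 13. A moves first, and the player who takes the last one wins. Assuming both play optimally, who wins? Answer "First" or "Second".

Positions where the player to move wins (W) vs loses (L):
i:   0  1  2  3  4  5  6  7  8  9 10 11 12 13
     L  W  L  W  W  L  W  W  W  W  L  W  W  L
Position 13 is L, so the second player wins.

Second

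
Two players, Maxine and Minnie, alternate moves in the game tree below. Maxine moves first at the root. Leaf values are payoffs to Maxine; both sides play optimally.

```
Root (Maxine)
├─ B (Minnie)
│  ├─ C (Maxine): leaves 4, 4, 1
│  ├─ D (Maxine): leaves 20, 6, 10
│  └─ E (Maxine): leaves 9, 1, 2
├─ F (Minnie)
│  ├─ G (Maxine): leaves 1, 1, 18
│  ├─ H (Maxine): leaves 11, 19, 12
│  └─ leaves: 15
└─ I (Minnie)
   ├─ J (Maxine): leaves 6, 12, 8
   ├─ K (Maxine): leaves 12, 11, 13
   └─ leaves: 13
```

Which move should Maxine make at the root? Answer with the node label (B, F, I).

F

C (Maxine): max(4, 4, 1) = 4
D (Maxine): max(20, 6, 10) = 20
E (Maxine): max(9, 1, 2) = 9
B (Minnie): min(4, 20, 9) = 4
G (Maxine): max(1, 1, 18) = 18
H (Maxine): max(11, 19, 12) = 19
F (Minnie): min(18, 19, 15) = 15
J (Maxine): max(6, 12, 8) = 12
K (Maxine): max(12, 11, 13) = 13
I (Minnie): min(12, 13, 13) = 12
Root (Maxine): max(4, 15, 12) = 15
Maxine picks the child with the highest value: F (value 15).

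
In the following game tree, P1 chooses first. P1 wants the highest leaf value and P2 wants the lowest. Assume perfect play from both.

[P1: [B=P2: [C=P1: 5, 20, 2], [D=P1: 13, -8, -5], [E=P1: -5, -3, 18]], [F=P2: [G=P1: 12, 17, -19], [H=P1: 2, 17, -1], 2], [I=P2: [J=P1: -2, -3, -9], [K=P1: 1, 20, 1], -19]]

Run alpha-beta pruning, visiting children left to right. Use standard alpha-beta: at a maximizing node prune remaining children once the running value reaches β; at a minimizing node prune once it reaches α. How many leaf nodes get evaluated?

18

C [α=-∞,β=+∞]: v=20
D [α=-∞,β=20]: v=13
E [α=-∞,β=13]: v=18
B [α=-∞,β=+∞]: v=13
G [α=13,β=+∞]: v=17
H [α=13,β=17]: v=17 after child 2 ≥ β → β-cutoff, skip 1
F [α=13,β=+∞]: v=2
J [α=13,β=+∞]: v=-2
I [α=13,β=+∞]: v=-2 after child 1 ≤ α → α-cutoff, skip 2
Root [α=-∞,β=+∞]: v=13
Leaves evaluated: 18 of 23.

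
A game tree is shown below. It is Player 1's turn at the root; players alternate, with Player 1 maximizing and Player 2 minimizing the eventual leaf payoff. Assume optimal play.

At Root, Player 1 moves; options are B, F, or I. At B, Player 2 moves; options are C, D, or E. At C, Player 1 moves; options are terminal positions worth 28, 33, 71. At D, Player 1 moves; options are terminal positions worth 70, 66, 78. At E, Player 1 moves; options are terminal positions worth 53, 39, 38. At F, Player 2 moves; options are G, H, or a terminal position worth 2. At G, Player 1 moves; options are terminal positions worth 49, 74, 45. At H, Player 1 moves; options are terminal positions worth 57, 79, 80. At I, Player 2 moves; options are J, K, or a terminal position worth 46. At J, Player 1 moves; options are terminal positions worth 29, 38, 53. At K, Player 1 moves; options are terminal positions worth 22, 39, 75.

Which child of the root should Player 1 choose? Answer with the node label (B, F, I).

B

C (Player 1): max(28, 33, 71) = 71
D (Player 1): max(70, 66, 78) = 78
E (Player 1): max(53, 39, 38) = 53
B (Player 2): min(71, 78, 53) = 53
G (Player 1): max(49, 74, 45) = 74
H (Player 1): max(57, 79, 80) = 80
F (Player 2): min(74, 80, 2) = 2
J (Player 1): max(29, 38, 53) = 53
K (Player 1): max(22, 39, 75) = 75
I (Player 2): min(53, 75, 46) = 46
Root (Player 1): max(53, 2, 46) = 53
Player 1 picks the child with the highest value: B (value 53).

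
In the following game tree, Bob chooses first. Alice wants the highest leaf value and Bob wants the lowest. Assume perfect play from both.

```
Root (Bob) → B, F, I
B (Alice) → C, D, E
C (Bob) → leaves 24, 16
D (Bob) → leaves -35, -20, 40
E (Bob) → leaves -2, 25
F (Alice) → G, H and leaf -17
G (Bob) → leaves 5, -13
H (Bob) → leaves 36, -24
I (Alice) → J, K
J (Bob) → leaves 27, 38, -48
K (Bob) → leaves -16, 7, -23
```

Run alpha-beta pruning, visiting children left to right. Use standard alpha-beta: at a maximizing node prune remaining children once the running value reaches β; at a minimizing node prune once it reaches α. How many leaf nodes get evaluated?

C [α=-∞,β=+∞]: v=16
D [α=16,β=+∞]: v=-35 after child 1 ≤ α → α-cutoff, skip 2
E [α=16,β=+∞]: v=-2 after child 1 ≤ α → α-cutoff, skip 1
B [α=-∞,β=+∞]: v=16
G [α=-∞,β=16]: v=-13
H [α=-13,β=16]: v=-24
F [α=-∞,β=16]: v=-13
J [α=-∞,β=-13]: v=-48
K [α=-48,β=-13]: v=-23
I [α=-∞,β=-13]: v=-23
Root [α=-∞,β=+∞]: v=-23
Leaves evaluated: 15 of 18.

15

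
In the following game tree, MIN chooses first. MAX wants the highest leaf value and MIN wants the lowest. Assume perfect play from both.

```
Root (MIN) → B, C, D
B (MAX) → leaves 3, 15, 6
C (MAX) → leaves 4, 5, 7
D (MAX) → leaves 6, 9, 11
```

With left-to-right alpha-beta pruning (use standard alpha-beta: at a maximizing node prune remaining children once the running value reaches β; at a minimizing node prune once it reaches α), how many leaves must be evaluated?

8

B [α=-∞,β=+∞]: v=15
C [α=-∞,β=15]: v=7
D [α=-∞,β=7]: v=9 after child 2 ≥ β → β-cutoff, skip 1
Root [α=-∞,β=+∞]: v=7
Leaves evaluated: 8 of 9.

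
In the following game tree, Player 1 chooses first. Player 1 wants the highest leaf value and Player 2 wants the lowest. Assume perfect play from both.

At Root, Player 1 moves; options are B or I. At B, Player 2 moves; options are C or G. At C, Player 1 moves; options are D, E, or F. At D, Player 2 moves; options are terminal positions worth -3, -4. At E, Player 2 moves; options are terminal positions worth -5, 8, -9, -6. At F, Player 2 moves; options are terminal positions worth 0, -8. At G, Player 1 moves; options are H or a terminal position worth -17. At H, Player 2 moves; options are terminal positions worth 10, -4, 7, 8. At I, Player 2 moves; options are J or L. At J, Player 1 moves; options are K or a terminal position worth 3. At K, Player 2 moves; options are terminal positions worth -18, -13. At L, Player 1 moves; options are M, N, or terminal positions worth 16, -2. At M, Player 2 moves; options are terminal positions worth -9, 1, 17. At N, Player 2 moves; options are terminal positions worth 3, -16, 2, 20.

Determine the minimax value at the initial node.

3

D (Player 2): min(-3, -4) = -4
E (Player 2): min(-5, 8, -9, -6) = -9
F (Player 2): min(0, -8) = -8
C (Player 1): max(-4, -9, -8) = -4
H (Player 2): min(10, -4, 7, 8) = -4
G (Player 1): max(-4, -17) = -4
B (Player 2): min(-4, -4) = -4
K (Player 2): min(-18, -13) = -18
J (Player 1): max(-18, 3) = 3
M (Player 2): min(-9, 1, 17) = -9
N (Player 2): min(3, -16, 2, 20) = -16
L (Player 1): max(-9, -16, 16, -2) = 16
I (Player 2): min(3, 16) = 3
Root (Player 1): max(-4, 3) = 3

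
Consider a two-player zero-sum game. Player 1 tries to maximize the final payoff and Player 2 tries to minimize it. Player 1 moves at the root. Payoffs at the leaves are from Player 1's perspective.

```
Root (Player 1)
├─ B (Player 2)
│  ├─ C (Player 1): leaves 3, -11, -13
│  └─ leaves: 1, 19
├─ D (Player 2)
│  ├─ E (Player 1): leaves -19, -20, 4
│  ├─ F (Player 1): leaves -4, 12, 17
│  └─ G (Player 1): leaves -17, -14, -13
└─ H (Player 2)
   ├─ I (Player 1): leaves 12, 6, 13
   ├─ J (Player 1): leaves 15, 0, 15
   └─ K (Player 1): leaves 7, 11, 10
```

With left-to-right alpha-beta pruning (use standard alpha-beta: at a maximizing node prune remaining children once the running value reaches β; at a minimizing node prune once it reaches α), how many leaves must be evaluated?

C [α=-∞,β=+∞]: v=3
B [α=-∞,β=+∞]: v=1
E [α=1,β=+∞]: v=4
F [α=1,β=4]: v=12 after child 2 ≥ β → β-cutoff, skip 1
G [α=1,β=4]: v=-13
D [α=1,β=+∞]: v=-13
I [α=1,β=+∞]: v=13
J [α=1,β=13]: v=15 after child 1 ≥ β → β-cutoff, skip 2
K [α=1,β=13]: v=11
H [α=1,β=+∞]: v=11
Root [α=-∞,β=+∞]: v=11
Leaves evaluated: 20 of 23.

20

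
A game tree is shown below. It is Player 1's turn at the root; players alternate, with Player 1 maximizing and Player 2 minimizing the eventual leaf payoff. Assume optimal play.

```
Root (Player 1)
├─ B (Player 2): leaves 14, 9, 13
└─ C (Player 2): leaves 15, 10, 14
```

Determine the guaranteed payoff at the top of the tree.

10

B (Player 2): min(14, 9, 13) = 9
C (Player 2): min(15, 10, 14) = 10
Root (Player 1): max(9, 10) = 10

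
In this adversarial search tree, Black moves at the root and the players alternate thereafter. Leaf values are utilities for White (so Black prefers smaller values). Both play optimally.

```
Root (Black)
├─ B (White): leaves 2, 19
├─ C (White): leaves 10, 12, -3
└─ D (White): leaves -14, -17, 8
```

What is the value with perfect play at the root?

8

B (White): max(2, 19) = 19
C (White): max(10, 12, -3) = 12
D (White): max(-14, -17, 8) = 8
Root (Black): min(19, 12, 8) = 8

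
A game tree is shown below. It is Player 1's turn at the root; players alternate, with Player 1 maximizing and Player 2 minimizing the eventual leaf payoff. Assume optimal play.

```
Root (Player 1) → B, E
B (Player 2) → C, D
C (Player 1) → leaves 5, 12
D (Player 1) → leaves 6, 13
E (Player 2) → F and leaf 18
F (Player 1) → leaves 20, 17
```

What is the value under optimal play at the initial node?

18

C (Player 1): max(5, 12) = 12
D (Player 1): max(6, 13) = 13
B (Player 2): min(12, 13) = 12
F (Player 1): max(20, 17) = 20
E (Player 2): min(20, 18) = 18
Root (Player 1): max(12, 18) = 18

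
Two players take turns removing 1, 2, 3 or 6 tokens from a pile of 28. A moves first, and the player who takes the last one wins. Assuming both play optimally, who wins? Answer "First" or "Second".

Second

W/L table (W = player to move can force a win):
i:   0  1  2  3  4  5  6  7  8  9 10 11 12 13 14 15 16 17 18 19 20 21 22 23 24 25 26 27 28
     L  W  W  W  L  W  W  W  L  W  W  W  L  W  W  W  L  W  W  W  L  W  W  W  L  W  W  W  L
Position 28 is L, so the second player wins.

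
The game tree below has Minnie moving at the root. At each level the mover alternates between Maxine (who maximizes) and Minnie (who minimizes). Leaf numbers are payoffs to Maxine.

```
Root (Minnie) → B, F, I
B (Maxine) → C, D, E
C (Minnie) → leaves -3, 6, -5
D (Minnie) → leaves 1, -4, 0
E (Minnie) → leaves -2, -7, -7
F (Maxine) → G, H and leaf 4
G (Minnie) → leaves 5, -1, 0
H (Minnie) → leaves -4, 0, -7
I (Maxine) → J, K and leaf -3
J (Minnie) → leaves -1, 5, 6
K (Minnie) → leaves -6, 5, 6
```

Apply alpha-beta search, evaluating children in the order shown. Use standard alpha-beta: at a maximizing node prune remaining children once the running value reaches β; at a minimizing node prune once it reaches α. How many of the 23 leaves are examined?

C [α=-∞,β=+∞]: v=-5
D [α=-5,β=+∞]: v=-4
E [α=-4,β=+∞]: v=-7 after child 2 ≤ α → α-cutoff, skip 1
B [α=-∞,β=+∞]: v=-4
G [α=-∞,β=-4]: v=-1
F [α=-∞,β=-4]: v=-1 after child 1 ≥ β → β-cutoff, skip 2
J [α=-∞,β=-4]: v=-1
I [α=-∞,β=-4]: v=-1 after child 1 ≥ β → β-cutoff, skip 2
Root [α=-∞,β=+∞]: v=-4
Leaves evaluated: 14 of 23.

14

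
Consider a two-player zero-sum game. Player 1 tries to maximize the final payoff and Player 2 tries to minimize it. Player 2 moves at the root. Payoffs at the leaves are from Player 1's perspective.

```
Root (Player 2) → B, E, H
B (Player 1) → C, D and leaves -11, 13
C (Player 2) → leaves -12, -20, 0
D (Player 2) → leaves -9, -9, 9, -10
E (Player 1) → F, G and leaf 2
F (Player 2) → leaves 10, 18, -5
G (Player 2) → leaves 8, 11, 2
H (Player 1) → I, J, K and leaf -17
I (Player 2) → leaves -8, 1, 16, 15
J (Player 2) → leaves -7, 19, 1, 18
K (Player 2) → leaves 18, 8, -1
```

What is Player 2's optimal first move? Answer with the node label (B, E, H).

H

C (Player 2): min(-12, -20, 0) = -20
D (Player 2): min(-9, -9, 9, -10) = -10
B (Player 1): max(-20, -10, -11, 13) = 13
F (Player 2): min(10, 18, -5) = -5
G (Player 2): min(8, 11, 2) = 2
E (Player 1): max(-5, 2, 2) = 2
I (Player 2): min(-8, 1, 16, 15) = -8
J (Player 2): min(-7, 19, 1, 18) = -7
K (Player 2): min(18, 8, -1) = -1
H (Player 1): max(-8, -7, -1, -17) = -1
Root (Player 2): min(13, 2, -1) = -1
Player 2 picks the child with the lowest value: H (value -1).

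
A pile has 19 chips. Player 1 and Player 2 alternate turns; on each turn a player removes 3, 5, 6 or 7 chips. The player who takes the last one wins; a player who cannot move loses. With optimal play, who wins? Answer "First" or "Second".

Compute winning (W) and losing (L) positions by backward induction:
i:   0  1  2  3  4  5  6  7  8  9 10 11 12 13 14 15 16 17 18 19
     L  L  L  W  W  W  W  W  W  W  L  L  L  W  W  W  W  W  W  W
Position 19 is W, so the first player wins.

First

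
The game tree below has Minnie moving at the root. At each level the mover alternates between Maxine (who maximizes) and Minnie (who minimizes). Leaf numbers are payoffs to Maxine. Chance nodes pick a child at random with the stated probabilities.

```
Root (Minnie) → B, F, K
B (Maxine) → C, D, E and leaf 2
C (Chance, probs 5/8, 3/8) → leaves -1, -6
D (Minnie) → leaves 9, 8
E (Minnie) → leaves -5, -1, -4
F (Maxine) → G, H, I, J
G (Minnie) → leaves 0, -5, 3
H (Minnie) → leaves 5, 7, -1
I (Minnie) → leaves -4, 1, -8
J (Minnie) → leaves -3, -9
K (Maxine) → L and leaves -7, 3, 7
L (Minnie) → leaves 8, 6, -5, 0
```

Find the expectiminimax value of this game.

-1

C (Chance): 5/8·-1 + 3/8·-6 = -2.88
D (Minnie): min(9, 8) = 8
E (Minnie): min(-5, -1, -4) = -5
B (Maxine): max(-2.88, 8, -5, 2) = 8
G (Minnie): min(0, -5, 3) = -5
H (Minnie): min(5, 7, -1) = -1
I (Minnie): min(-4, 1, -8) = -8
J (Minnie): min(-3, -9) = -9
F (Maxine): max(-5, -1, -8, -9) = -1
L (Minnie): min(8, 6, -5, 0) = -5
K (Maxine): max(-5, -7, 3, 7) = 7
Root (Minnie): min(8, -1, 7) = -1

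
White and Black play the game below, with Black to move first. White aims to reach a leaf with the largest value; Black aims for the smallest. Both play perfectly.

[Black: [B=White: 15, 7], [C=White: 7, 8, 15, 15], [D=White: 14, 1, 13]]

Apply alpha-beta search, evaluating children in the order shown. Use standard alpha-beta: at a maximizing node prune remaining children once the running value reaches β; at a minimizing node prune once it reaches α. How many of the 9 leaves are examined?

8

B [α=-∞,β=+∞]: v=15
C [α=-∞,β=15]: v=15 after child 3 ≥ β → β-cutoff, skip 1
D [α=-∞,β=15]: v=14
Root [α=-∞,β=+∞]: v=14
Leaves evaluated: 8 of 9.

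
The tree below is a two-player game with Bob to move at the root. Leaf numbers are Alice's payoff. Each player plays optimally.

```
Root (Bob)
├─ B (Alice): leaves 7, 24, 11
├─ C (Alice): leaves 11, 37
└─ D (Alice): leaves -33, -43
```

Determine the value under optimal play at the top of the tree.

B (Alice): max(7, 24, 11) = 24
C (Alice): max(11, 37) = 37
D (Alice): max(-33, -43) = -33
Root (Bob): min(24, 37, -33) = -33

-33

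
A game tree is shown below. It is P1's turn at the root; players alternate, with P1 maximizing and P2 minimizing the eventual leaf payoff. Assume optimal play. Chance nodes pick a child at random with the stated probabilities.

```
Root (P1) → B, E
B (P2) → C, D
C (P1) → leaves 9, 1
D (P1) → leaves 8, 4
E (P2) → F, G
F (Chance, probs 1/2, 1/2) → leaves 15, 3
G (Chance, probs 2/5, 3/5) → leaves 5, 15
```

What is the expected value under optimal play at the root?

C (P1): max(9, 1) = 9
D (P1): max(8, 4) = 8
B (P2): min(9, 8) = 8
F (Chance): 1/2·15 + 1/2·3 = 9
G (Chance): 2/5·5 + 3/5·15 = 11
E (P2): min(9, 11) = 9
Root (P1): max(8, 9) = 9

9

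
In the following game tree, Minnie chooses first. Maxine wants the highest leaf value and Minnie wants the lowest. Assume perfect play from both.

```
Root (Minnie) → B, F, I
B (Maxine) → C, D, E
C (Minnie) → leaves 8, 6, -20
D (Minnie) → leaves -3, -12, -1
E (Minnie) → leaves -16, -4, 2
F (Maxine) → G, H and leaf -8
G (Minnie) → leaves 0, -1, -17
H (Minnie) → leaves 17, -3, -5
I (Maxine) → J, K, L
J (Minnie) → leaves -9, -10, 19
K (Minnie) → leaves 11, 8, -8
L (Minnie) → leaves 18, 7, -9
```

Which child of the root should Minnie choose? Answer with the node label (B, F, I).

B

C (Minnie): min(8, 6, -20) = -20
D (Minnie): min(-3, -12, -1) = -12
E (Minnie): min(-16, -4, 2) = -16
B (Maxine): max(-20, -12, -16) = -12
G (Minnie): min(0, -1, -17) = -17
H (Minnie): min(17, -3, -5) = -5
F (Maxine): max(-17, -5, -8) = -5
J (Minnie): min(-9, -10, 19) = -10
K (Minnie): min(11, 8, -8) = -8
L (Minnie): min(18, 7, -9) = -9
I (Maxine): max(-10, -8, -9) = -8
Root (Minnie): min(-12, -5, -8) = -12
Minnie picks the child with the lowest value: B (value -12).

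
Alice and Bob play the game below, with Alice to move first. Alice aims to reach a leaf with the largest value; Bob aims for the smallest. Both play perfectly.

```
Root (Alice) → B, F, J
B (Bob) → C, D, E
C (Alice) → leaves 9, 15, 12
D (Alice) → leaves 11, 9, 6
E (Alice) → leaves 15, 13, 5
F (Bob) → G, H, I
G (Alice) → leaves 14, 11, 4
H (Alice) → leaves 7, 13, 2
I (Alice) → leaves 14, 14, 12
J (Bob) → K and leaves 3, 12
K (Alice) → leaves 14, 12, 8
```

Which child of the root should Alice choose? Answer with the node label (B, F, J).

C (Alice): max(9, 15, 12) = 15
D (Alice): max(11, 9, 6) = 11
E (Alice): max(15, 13, 5) = 15
B (Bob): min(15, 11, 15) = 11
G (Alice): max(14, 11, 4) = 14
H (Alice): max(7, 13, 2) = 13
I (Alice): max(14, 14, 12) = 14
F (Bob): min(14, 13, 14) = 13
K (Alice): max(14, 12, 8) = 14
J (Bob): min(14, 3, 12) = 3
Root (Alice): max(11, 13, 3) = 13
Alice picks the child with the highest value: F (value 13).

F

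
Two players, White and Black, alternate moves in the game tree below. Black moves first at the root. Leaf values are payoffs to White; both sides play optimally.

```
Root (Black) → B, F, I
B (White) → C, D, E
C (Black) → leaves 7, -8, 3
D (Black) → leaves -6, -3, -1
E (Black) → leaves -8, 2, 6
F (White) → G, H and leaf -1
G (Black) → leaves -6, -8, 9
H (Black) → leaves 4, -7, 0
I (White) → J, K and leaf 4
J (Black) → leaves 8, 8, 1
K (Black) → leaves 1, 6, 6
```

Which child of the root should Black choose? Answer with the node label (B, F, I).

B

C (Black): min(7, -8, 3) = -8
D (Black): min(-6, -3, -1) = -6
E (Black): min(-8, 2, 6) = -8
B (White): max(-8, -6, -8) = -6
G (Black): min(-6, -8, 9) = -8
H (Black): min(4, -7, 0) = -7
F (White): max(-8, -7, -1) = -1
J (Black): min(8, 8, 1) = 1
K (Black): min(1, 6, 6) = 1
I (White): max(1, 1, 4) = 4
Root (Black): min(-6, -1, 4) = -6
Black picks the child with the lowest value: B (value -6).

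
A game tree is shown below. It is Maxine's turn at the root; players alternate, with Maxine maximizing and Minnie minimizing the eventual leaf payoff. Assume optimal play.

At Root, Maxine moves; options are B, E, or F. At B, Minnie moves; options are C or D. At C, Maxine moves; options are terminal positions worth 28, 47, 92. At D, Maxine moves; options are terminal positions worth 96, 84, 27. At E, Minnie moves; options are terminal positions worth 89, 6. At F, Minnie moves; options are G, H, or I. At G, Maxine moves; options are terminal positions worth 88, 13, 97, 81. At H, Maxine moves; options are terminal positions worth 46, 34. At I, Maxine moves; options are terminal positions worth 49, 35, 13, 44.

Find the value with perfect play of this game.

C (Maxine): max(28, 47, 92) = 92
D (Maxine): max(96, 84, 27) = 96
B (Minnie): min(92, 96) = 92
E (Minnie): min(89, 6) = 6
G (Maxine): max(88, 13, 97, 81) = 97
H (Maxine): max(46, 34) = 46
I (Maxine): max(49, 35, 13, 44) = 49
F (Minnie): min(97, 46, 49) = 46
Root (Maxine): max(92, 6, 46) = 92

92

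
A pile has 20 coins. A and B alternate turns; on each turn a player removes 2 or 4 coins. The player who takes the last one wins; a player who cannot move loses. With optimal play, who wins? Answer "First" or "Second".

First

Compute winning (W) and losing (L) positions by backward induction:
i:   0  1  2  3  4  5  6  7  8  9 10 11 12 13 14 15 16 17 18 19 20
     L  L  W  W  W  W  L  L  W  W  W  W  L  L  W  W  W  W  L  L  W
Position 20 is W, so the first player wins.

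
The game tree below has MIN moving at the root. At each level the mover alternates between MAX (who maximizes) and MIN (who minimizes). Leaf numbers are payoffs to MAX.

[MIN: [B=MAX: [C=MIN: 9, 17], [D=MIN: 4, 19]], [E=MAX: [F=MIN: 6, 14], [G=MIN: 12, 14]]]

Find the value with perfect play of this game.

C (MIN): min(9, 17) = 9
D (MIN): min(4, 19) = 4
B (MAX): max(9, 4) = 9
F (MIN): min(6, 14) = 6
G (MIN): min(12, 14) = 12
E (MAX): max(6, 12) = 12
Root (MIN): min(9, 12) = 9

9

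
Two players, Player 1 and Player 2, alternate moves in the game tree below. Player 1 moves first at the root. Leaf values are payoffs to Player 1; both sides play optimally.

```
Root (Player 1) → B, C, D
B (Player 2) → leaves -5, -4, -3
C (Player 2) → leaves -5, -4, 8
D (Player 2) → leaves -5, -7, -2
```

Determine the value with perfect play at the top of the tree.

-5

B (Player 2): min(-5, -4, -3) = -5
C (Player 2): min(-5, -4, 8) = -5
D (Player 2): min(-5, -7, -2) = -7
Root (Player 1): max(-5, -5, -7) = -5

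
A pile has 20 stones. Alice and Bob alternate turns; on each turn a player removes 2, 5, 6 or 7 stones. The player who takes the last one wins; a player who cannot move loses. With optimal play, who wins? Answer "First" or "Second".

First

i:   0  1  2  3  4  5  6  7  8  9 10 11 12 13 14 15 16 17 18 19 20
     L  L  W  W  L  W  W  W  W  W  W  W  L  L  W  W  L  W  W  W  W
Position 20 is W, so the first player wins.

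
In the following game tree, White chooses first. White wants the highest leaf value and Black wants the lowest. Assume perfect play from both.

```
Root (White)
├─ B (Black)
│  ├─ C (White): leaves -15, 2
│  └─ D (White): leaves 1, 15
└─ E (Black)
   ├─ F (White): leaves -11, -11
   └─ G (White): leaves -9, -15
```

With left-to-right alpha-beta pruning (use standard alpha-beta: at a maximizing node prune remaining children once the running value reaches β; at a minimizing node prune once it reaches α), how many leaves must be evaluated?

C [α=-∞,β=+∞]: v=2
D [α=-∞,β=2]: v=15
B [α=-∞,β=+∞]: v=2
F [α=2,β=+∞]: v=-11
E [α=2,β=+∞]: v=-11 after child 1 ≤ α → α-cutoff, skip 1
Root [α=-∞,β=+∞]: v=2
Leaves evaluated: 6 of 8.

6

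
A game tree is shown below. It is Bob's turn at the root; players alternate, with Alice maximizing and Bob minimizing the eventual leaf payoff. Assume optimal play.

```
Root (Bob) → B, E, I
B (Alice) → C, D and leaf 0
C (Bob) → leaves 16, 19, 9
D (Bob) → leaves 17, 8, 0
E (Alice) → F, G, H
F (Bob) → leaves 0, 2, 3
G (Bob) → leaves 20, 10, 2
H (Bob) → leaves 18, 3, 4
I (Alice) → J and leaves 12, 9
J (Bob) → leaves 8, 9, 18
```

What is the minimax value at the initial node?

3

C (Bob): min(16, 19, 9) = 9
D (Bob): min(17, 8, 0) = 0
B (Alice): max(9, 0, 0) = 9
F (Bob): min(0, 2, 3) = 0
G (Bob): min(20, 10, 2) = 2
H (Bob): min(18, 3, 4) = 3
E (Alice): max(0, 2, 3) = 3
J (Bob): min(8, 9, 18) = 8
I (Alice): max(8, 12, 9) = 12
Root (Bob): min(9, 3, 12) = 3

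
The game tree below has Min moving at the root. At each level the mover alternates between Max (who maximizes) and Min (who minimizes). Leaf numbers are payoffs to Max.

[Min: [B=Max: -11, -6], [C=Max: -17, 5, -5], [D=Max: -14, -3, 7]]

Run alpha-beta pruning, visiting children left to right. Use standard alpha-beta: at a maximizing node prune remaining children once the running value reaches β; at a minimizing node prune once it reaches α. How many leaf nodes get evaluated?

6

B [α=-∞,β=+∞]: v=-6
C [α=-∞,β=-6]: v=5 after child 2 ≥ β → β-cutoff, skip 1
D [α=-∞,β=-6]: v=-3 after child 2 ≥ β → β-cutoff, skip 1
Root [α=-∞,β=+∞]: v=-6
Leaves evaluated: 6 of 8.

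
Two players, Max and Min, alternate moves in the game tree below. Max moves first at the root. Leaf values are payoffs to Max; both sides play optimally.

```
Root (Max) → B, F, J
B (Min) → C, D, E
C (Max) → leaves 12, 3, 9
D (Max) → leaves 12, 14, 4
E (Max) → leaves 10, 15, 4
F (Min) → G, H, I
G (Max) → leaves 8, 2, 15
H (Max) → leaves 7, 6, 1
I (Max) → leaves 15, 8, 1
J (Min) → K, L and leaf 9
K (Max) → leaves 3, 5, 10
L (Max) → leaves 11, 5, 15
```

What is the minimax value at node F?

G: max(8, 2, 15) = 15
H: max(7, 6, 1) = 7
I: max(15, 8, 1) = 15
F: min(15, 7, 15) = 7

7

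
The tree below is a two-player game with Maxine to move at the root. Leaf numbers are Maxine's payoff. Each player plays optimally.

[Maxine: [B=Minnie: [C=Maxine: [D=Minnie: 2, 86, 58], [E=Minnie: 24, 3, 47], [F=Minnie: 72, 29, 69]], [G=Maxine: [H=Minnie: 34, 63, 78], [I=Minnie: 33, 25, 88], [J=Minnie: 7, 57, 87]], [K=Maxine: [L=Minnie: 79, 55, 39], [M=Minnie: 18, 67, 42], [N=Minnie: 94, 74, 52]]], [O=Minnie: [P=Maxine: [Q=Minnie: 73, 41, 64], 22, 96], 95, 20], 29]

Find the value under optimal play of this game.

D (Minnie): min(2, 86, 58) = 2
E (Minnie): min(24, 3, 47) = 3
F (Minnie): min(72, 29, 69) = 29
C (Maxine): max(2, 3, 29) = 29
H (Minnie): min(34, 63, 78) = 34
I (Minnie): min(33, 25, 88) = 25
J (Minnie): min(7, 57, 87) = 7
G (Maxine): max(34, 25, 7) = 34
L (Minnie): min(79, 55, 39) = 39
M (Minnie): min(18, 67, 42) = 18
N (Minnie): min(94, 74, 52) = 52
K (Maxine): max(39, 18, 52) = 52
B (Minnie): min(29, 34, 52) = 29
Q (Minnie): min(73, 41, 64) = 41
P (Maxine): max(41, 22, 96) = 96
O (Minnie): min(96, 95, 20) = 20
Root (Maxine): max(29, 20, 29) = 29

29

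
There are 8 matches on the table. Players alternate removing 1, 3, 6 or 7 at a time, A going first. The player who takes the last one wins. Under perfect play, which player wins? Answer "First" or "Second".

Compute winning (W) and losing (L) positions by backward induction:
i:   0  1  2  3  4  5  6  7  8
     L  W  L  W  L  W  W  W  W
Position 8 is W, so the first player wins.

First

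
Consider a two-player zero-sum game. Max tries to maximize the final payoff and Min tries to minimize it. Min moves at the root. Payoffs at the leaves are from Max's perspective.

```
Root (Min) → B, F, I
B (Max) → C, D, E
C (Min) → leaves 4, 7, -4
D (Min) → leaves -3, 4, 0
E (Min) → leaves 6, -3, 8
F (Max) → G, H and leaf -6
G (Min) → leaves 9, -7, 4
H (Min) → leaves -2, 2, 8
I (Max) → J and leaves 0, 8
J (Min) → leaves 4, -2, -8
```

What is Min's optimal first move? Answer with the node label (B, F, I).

C (Min): min(4, 7, -4) = -4
D (Min): min(-3, 4, 0) = -3
E (Min): min(6, -3, 8) = -3
B (Max): max(-4, -3, -3) = -3
G (Min): min(9, -7, 4) = -7
H (Min): min(-2, 2, 8) = -2
F (Max): max(-7, -2, -6) = -2
J (Min): min(4, -2, -8) = -8
I (Max): max(-8, 0, 8) = 8
Root (Min): min(-3, -2, 8) = -3
Min picks the child with the lowest value: B (value -3).

B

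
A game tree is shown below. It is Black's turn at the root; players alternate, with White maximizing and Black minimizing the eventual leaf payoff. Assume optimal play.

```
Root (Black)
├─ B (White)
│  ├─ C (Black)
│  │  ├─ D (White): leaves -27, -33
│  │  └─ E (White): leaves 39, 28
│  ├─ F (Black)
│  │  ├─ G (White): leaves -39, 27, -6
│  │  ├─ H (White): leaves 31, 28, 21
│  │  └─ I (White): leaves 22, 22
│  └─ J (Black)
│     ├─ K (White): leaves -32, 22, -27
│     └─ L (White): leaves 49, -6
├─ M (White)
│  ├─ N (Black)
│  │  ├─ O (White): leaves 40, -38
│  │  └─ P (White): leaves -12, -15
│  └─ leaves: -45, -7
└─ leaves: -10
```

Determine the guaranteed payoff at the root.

D (White): max(-27, -33) = -27
E (White): max(39, 28) = 39
C (Black): min(-27, 39) = -27
G (White): max(-39, 27, -6) = 27
H (White): max(31, 28, 21) = 31
I (White): max(22, 22) = 22
F (Black): min(27, 31, 22) = 22
K (White): max(-32, 22, -27) = 22
L (White): max(49, -6) = 49
J (Black): min(22, 49) = 22
B (White): max(-27, 22, 22) = 22
O (White): max(40, -38) = 40
P (White): max(-12, -15) = -12
N (Black): min(40, -12) = -12
M (White): max(-12, -45, -7) = -7
Root (Black): min(22, -7, -10) = -10

-10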